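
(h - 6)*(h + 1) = h^2 - 5*h - 6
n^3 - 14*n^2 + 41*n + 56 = (n - 8)*(n - 7)*(n + 1)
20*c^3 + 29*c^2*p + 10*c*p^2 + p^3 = (c + p)*(4*c + p)*(5*c + p)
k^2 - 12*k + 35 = (k - 7)*(k - 5)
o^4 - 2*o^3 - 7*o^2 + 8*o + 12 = (o - 3)*(o - 2)*(o + 1)*(o + 2)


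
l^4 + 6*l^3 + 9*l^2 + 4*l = l*(l + 1)^2*(l + 4)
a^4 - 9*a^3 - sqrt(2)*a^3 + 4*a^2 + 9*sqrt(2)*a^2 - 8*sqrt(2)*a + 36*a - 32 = (a - 8)*(a - 1)*(a - 2*sqrt(2))*(a + sqrt(2))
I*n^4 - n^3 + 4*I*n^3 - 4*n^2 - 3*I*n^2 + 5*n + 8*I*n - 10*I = (n + 5)*(n - I)*(n + 2*I)*(I*n - I)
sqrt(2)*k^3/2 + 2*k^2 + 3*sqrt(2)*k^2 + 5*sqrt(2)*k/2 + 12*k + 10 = (k + 5)*(k + 2*sqrt(2))*(sqrt(2)*k/2 + sqrt(2)/2)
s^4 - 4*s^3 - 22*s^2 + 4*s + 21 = (s - 7)*(s - 1)*(s + 1)*(s + 3)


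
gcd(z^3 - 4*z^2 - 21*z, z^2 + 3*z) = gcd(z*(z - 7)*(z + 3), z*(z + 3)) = z^2 + 3*z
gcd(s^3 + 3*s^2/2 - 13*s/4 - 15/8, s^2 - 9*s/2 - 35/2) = s + 5/2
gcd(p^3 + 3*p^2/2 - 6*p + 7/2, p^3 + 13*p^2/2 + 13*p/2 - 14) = p^2 + 5*p/2 - 7/2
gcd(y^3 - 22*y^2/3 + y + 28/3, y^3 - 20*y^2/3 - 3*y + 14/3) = y^2 - 6*y - 7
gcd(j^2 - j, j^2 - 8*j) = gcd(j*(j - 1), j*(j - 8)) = j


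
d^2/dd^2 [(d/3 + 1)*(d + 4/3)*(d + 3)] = 2*d + 44/9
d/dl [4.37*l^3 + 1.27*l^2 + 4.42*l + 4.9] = 13.11*l^2 + 2.54*l + 4.42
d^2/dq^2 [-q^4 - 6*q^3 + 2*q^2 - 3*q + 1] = -12*q^2 - 36*q + 4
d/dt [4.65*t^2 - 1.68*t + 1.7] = 9.3*t - 1.68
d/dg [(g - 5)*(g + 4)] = 2*g - 1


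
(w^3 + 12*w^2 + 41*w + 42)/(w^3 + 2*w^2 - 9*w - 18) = (w + 7)/(w - 3)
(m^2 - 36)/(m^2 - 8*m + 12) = (m + 6)/(m - 2)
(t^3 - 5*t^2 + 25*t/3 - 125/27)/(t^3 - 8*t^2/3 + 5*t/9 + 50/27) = (3*t - 5)/(3*t + 2)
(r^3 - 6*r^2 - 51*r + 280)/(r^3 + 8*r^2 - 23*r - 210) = (r - 8)/(r + 6)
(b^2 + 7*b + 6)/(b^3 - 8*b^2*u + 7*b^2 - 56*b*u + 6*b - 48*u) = 1/(b - 8*u)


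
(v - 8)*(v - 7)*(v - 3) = v^3 - 18*v^2 + 101*v - 168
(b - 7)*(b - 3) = b^2 - 10*b + 21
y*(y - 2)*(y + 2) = y^3 - 4*y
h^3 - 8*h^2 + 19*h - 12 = (h - 4)*(h - 3)*(h - 1)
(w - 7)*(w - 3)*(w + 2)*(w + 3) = w^4 - 5*w^3 - 23*w^2 + 45*w + 126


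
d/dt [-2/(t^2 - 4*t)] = 4*(t - 2)/(t^2*(t - 4)^2)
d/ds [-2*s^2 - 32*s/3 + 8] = -4*s - 32/3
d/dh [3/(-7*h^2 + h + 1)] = 3*(14*h - 1)/(-7*h^2 + h + 1)^2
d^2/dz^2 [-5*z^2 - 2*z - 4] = -10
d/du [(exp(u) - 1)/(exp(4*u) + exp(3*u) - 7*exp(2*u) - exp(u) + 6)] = (-3*exp(2*u) - 4*exp(u) + 5)*exp(u)/(exp(6*u) + 4*exp(5*u) - 6*exp(4*u) - 32*exp(3*u) + exp(2*u) + 60*exp(u) + 36)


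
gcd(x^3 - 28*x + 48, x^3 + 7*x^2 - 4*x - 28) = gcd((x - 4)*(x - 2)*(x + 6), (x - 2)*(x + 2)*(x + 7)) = x - 2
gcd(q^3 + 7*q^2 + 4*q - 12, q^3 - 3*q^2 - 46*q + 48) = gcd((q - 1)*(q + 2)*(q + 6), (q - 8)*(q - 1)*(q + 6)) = q^2 + 5*q - 6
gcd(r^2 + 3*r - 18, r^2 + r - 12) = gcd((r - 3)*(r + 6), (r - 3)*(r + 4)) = r - 3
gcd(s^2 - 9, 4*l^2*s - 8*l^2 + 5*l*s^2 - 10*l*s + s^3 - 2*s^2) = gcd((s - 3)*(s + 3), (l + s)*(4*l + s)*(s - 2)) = 1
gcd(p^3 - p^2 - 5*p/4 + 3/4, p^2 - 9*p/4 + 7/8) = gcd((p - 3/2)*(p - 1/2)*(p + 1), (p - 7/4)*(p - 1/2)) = p - 1/2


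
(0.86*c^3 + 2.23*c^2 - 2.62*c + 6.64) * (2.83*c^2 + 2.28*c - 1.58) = 2.4338*c^5 + 8.2717*c^4 - 3.689*c^3 + 9.2942*c^2 + 19.2788*c - 10.4912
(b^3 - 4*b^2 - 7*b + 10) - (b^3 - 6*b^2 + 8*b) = 2*b^2 - 15*b + 10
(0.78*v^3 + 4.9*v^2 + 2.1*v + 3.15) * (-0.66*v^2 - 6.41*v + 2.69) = -0.5148*v^5 - 8.2338*v^4 - 30.6968*v^3 - 2.359*v^2 - 14.5425*v + 8.4735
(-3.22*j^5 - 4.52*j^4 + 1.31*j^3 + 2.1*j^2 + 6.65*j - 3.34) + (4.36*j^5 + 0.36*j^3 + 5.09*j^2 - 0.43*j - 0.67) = 1.14*j^5 - 4.52*j^4 + 1.67*j^3 + 7.19*j^2 + 6.22*j - 4.01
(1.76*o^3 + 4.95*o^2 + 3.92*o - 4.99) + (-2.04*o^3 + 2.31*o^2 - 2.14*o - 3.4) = -0.28*o^3 + 7.26*o^2 + 1.78*o - 8.39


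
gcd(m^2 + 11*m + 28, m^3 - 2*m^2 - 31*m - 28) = m + 4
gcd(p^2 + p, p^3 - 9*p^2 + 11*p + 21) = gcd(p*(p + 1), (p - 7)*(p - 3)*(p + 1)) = p + 1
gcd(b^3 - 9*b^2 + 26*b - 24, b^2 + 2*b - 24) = b - 4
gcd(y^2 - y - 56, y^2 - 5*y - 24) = y - 8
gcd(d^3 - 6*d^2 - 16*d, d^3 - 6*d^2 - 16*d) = d^3 - 6*d^2 - 16*d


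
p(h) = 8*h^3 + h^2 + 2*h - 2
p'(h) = 24*h^2 + 2*h + 2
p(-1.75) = -45.31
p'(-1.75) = 72.00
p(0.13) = -1.71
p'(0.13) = 2.67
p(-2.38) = -108.95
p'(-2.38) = 133.19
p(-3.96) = -491.03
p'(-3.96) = 370.44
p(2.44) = 125.05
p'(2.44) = 149.77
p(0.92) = 6.92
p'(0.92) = 24.15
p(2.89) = 205.23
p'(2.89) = 208.23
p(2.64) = 157.45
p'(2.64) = 174.55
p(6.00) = 1774.00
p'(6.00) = 878.00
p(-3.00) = -215.00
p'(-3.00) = 212.00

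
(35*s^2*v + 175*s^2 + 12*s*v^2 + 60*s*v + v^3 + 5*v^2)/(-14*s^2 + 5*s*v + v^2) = (-5*s*v - 25*s - v^2 - 5*v)/(2*s - v)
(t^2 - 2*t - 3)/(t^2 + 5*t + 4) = (t - 3)/(t + 4)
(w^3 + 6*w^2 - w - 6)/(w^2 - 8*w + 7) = (w^2 + 7*w + 6)/(w - 7)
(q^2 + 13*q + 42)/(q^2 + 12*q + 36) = (q + 7)/(q + 6)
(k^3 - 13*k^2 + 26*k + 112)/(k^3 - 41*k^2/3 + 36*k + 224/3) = 3*(k + 2)/(3*k + 4)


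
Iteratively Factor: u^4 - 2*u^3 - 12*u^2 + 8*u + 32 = (u + 2)*(u^3 - 4*u^2 - 4*u + 16) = (u + 2)^2*(u^2 - 6*u + 8) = (u - 4)*(u + 2)^2*(u - 2)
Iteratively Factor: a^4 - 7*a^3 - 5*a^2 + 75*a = (a)*(a^3 - 7*a^2 - 5*a + 75) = a*(a - 5)*(a^2 - 2*a - 15) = a*(a - 5)^2*(a + 3)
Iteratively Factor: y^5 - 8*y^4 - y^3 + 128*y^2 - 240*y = (y - 5)*(y^4 - 3*y^3 - 16*y^2 + 48*y) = (y - 5)*(y - 3)*(y^3 - 16*y) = (y - 5)*(y - 3)*(y + 4)*(y^2 - 4*y) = y*(y - 5)*(y - 3)*(y + 4)*(y - 4)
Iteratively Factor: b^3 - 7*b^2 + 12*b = (b - 4)*(b^2 - 3*b) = b*(b - 4)*(b - 3)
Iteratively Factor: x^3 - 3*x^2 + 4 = (x + 1)*(x^2 - 4*x + 4) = (x - 2)*(x + 1)*(x - 2)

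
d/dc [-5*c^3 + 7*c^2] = c*(14 - 15*c)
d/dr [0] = 0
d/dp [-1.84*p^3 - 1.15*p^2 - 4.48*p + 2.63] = -5.52*p^2 - 2.3*p - 4.48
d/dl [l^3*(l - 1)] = l^2*(4*l - 3)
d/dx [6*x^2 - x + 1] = 12*x - 1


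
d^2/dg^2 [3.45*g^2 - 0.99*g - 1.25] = 6.90000000000000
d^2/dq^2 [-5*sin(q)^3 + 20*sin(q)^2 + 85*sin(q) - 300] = 45*sin(q)^3 - 80*sin(q)^2 - 115*sin(q) + 40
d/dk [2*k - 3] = 2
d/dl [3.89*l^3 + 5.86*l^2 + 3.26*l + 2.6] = 11.67*l^2 + 11.72*l + 3.26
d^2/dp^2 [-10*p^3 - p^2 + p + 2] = -60*p - 2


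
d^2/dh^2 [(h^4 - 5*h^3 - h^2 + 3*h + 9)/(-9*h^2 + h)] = 2*(-81*h^6 + 27*h^5 - 3*h^4 - 229*h^3 - 2187*h^2 + 243*h - 9)/(h^3*(729*h^3 - 243*h^2 + 27*h - 1))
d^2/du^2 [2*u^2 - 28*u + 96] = 4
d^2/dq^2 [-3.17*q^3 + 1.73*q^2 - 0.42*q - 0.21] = 3.46 - 19.02*q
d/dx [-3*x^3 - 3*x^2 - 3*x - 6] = -9*x^2 - 6*x - 3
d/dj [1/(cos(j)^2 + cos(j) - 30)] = (2*cos(j) + 1)*sin(j)/(cos(j)^2 + cos(j) - 30)^2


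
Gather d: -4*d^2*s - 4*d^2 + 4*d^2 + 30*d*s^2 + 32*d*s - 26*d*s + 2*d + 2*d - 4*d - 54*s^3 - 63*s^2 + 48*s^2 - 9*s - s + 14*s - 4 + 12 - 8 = -4*d^2*s + d*(30*s^2 + 6*s) - 54*s^3 - 15*s^2 + 4*s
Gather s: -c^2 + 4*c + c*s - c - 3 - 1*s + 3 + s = -c^2 + c*s + 3*c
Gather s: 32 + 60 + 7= 99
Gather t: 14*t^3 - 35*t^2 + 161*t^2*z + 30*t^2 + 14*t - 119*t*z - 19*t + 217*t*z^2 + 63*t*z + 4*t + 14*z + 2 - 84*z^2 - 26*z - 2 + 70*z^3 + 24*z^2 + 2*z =14*t^3 + t^2*(161*z - 5) + t*(217*z^2 - 56*z - 1) + 70*z^3 - 60*z^2 - 10*z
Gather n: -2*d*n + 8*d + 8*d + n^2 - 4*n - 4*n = 16*d + n^2 + n*(-2*d - 8)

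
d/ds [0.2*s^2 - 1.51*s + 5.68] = 0.4*s - 1.51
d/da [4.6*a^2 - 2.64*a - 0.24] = 9.2*a - 2.64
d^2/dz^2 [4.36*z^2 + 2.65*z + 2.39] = 8.72000000000000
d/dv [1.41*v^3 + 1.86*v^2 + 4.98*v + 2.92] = 4.23*v^2 + 3.72*v + 4.98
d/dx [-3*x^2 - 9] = -6*x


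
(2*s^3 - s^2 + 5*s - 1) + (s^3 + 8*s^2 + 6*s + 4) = 3*s^3 + 7*s^2 + 11*s + 3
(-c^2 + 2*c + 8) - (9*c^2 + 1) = -10*c^2 + 2*c + 7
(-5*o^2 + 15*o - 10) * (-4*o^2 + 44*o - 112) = 20*o^4 - 280*o^3 + 1260*o^2 - 2120*o + 1120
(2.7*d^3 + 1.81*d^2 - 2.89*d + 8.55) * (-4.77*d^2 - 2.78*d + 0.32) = -12.879*d^5 - 16.1397*d^4 + 9.6175*d^3 - 32.1701*d^2 - 24.6938*d + 2.736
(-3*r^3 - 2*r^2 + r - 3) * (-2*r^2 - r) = 6*r^5 + 7*r^4 + 5*r^2 + 3*r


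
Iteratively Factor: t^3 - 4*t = (t)*(t^2 - 4) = t*(t - 2)*(t + 2)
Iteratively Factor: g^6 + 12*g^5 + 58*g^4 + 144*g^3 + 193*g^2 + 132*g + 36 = (g + 3)*(g^5 + 9*g^4 + 31*g^3 + 51*g^2 + 40*g + 12) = (g + 3)^2*(g^4 + 6*g^3 + 13*g^2 + 12*g + 4) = (g + 1)*(g + 3)^2*(g^3 + 5*g^2 + 8*g + 4) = (g + 1)*(g + 2)*(g + 3)^2*(g^2 + 3*g + 2) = (g + 1)*(g + 2)^2*(g + 3)^2*(g + 1)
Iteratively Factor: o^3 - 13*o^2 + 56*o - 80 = (o - 5)*(o^2 - 8*o + 16) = (o - 5)*(o - 4)*(o - 4)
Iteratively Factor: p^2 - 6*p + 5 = (p - 1)*(p - 5)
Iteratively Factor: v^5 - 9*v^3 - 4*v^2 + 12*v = (v - 1)*(v^4 + v^3 - 8*v^2 - 12*v) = (v - 1)*(v + 2)*(v^3 - v^2 - 6*v) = v*(v - 1)*(v + 2)*(v^2 - v - 6) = v*(v - 1)*(v + 2)^2*(v - 3)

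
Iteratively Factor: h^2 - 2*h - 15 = (h - 5)*(h + 3)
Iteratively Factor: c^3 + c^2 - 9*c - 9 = (c + 1)*(c^2 - 9) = (c - 3)*(c + 1)*(c + 3)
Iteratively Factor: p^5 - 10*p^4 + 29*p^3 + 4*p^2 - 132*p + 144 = (p - 4)*(p^4 - 6*p^3 + 5*p^2 + 24*p - 36) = (p - 4)*(p - 2)*(p^3 - 4*p^2 - 3*p + 18) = (p - 4)*(p - 3)*(p - 2)*(p^2 - p - 6) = (p - 4)*(p - 3)*(p - 2)*(p + 2)*(p - 3)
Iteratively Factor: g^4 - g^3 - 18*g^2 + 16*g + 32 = (g + 4)*(g^3 - 5*g^2 + 2*g + 8) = (g - 4)*(g + 4)*(g^2 - g - 2) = (g - 4)*(g - 2)*(g + 4)*(g + 1)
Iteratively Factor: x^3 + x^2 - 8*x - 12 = (x - 3)*(x^2 + 4*x + 4) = (x - 3)*(x + 2)*(x + 2)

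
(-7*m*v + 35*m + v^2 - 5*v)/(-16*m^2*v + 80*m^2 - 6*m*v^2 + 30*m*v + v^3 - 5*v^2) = (-7*m + v)/(-16*m^2 - 6*m*v + v^2)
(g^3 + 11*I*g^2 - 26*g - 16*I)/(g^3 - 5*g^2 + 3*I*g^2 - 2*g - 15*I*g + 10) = (g + 8*I)/(g - 5)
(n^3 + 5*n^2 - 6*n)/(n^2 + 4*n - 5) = n*(n + 6)/(n + 5)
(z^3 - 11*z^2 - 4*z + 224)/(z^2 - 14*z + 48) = (z^2 - 3*z - 28)/(z - 6)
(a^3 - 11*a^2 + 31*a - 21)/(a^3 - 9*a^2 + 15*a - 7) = (a - 3)/(a - 1)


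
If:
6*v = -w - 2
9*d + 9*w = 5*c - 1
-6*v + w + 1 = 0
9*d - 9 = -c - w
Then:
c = -1/3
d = 65/54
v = -1/12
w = -3/2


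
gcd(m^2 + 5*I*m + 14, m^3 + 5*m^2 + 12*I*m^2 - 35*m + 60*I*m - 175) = m + 7*I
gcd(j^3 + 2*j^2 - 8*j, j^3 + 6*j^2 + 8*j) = j^2 + 4*j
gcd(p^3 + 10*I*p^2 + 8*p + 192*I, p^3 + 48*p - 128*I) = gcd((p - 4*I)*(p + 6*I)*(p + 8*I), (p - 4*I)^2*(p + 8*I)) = p^2 + 4*I*p + 32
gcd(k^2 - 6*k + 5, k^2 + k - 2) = k - 1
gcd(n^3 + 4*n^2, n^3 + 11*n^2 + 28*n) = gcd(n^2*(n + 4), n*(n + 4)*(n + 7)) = n^2 + 4*n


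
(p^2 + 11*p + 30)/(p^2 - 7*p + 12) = (p^2 + 11*p + 30)/(p^2 - 7*p + 12)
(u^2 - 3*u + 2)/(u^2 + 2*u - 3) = (u - 2)/(u + 3)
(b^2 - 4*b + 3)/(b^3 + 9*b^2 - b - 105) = (b - 1)/(b^2 + 12*b + 35)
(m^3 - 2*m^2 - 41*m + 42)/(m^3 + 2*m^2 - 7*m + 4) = (m^2 - m - 42)/(m^2 + 3*m - 4)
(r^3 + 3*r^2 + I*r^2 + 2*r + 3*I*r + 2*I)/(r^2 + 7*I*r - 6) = (r^2 + 3*r + 2)/(r + 6*I)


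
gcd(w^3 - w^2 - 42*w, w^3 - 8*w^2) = w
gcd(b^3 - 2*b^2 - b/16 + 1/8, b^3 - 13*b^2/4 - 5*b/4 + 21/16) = 1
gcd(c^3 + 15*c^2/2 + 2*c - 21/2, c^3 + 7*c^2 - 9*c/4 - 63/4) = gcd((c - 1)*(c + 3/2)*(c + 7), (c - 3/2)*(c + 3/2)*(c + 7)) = c^2 + 17*c/2 + 21/2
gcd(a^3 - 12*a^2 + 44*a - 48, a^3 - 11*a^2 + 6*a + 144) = a - 6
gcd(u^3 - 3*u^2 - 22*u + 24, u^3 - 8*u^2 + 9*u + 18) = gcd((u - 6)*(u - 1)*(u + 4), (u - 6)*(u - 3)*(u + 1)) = u - 6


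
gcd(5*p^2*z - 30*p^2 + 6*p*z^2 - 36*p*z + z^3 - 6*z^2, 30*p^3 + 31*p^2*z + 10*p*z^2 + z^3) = 5*p + z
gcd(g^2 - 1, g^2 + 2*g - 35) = 1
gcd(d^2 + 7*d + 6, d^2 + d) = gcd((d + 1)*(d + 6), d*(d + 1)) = d + 1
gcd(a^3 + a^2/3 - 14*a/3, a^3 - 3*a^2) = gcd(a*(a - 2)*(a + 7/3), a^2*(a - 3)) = a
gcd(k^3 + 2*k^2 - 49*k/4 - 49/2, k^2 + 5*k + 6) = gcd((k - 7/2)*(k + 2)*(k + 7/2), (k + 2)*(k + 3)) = k + 2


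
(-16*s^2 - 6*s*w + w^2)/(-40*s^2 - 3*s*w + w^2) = (2*s + w)/(5*s + w)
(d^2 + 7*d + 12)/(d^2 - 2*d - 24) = (d + 3)/(d - 6)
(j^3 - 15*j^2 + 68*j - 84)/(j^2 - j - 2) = (j^2 - 13*j + 42)/(j + 1)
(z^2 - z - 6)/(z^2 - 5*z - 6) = (-z^2 + z + 6)/(-z^2 + 5*z + 6)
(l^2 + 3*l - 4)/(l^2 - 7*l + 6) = (l + 4)/(l - 6)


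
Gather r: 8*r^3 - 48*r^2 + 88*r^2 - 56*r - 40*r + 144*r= 8*r^3 + 40*r^2 + 48*r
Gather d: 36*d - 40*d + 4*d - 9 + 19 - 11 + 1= 0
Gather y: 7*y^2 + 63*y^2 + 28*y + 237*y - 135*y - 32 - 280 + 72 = 70*y^2 + 130*y - 240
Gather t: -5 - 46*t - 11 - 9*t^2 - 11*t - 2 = -9*t^2 - 57*t - 18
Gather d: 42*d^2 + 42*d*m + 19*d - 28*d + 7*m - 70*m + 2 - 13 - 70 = 42*d^2 + d*(42*m - 9) - 63*m - 81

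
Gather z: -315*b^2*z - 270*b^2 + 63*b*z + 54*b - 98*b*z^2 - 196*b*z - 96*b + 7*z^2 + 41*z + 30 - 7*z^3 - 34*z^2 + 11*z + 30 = -270*b^2 - 42*b - 7*z^3 + z^2*(-98*b - 27) + z*(-315*b^2 - 133*b + 52) + 60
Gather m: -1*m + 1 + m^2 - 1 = m^2 - m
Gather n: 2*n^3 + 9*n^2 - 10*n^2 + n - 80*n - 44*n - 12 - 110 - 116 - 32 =2*n^3 - n^2 - 123*n - 270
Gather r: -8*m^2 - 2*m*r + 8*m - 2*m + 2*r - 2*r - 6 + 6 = -8*m^2 - 2*m*r + 6*m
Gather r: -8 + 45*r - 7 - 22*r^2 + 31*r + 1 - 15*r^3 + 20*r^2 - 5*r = -15*r^3 - 2*r^2 + 71*r - 14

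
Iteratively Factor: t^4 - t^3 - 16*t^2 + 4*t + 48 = (t + 2)*(t^3 - 3*t^2 - 10*t + 24) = (t + 2)*(t + 3)*(t^2 - 6*t + 8) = (t - 2)*(t + 2)*(t + 3)*(t - 4)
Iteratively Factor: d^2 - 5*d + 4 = (d - 1)*(d - 4)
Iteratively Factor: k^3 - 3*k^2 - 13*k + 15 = (k - 1)*(k^2 - 2*k - 15) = (k - 5)*(k - 1)*(k + 3)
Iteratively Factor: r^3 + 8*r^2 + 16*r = (r)*(r^2 + 8*r + 16) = r*(r + 4)*(r + 4)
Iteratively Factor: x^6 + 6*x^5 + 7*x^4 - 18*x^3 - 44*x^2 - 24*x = (x)*(x^5 + 6*x^4 + 7*x^3 - 18*x^2 - 44*x - 24) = x*(x + 1)*(x^4 + 5*x^3 + 2*x^2 - 20*x - 24) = x*(x - 2)*(x + 1)*(x^3 + 7*x^2 + 16*x + 12) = x*(x - 2)*(x + 1)*(x + 2)*(x^2 + 5*x + 6) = x*(x - 2)*(x + 1)*(x + 2)*(x + 3)*(x + 2)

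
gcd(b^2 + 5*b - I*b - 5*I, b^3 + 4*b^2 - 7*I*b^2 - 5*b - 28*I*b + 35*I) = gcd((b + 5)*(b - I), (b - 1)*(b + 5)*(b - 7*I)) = b + 5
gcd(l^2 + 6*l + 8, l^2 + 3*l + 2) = l + 2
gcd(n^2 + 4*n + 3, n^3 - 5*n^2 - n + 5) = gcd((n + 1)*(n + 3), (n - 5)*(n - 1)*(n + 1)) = n + 1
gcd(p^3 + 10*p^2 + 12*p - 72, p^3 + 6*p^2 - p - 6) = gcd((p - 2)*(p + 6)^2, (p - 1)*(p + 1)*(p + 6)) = p + 6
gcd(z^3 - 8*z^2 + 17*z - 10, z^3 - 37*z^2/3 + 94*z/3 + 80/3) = z - 5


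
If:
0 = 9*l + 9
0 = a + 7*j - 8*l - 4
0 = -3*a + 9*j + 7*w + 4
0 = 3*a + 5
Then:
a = -5/3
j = -1/3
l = -1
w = -6/7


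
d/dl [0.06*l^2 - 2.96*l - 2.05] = 0.12*l - 2.96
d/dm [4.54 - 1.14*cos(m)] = 1.14*sin(m)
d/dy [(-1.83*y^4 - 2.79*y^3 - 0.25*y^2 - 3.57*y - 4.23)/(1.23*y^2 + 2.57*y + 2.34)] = (-4.5018*y^5 - 17.541*y^4 - 31.4694*y^3 - 15.8372*y^2 + 9.2358*y + 2.5173)/(1.5129*y^4 + 6.3222*y^3 + 12.3613*y^2 + 12.0276*y + 5.4756)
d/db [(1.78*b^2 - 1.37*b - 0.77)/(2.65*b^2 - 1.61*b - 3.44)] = (0.764699999999999*b^2 - 8.1654*b + 3.4731)/(7.0225*b^4 - 8.533*b^3 - 15.6399*b^2 + 11.0768*b + 11.8336)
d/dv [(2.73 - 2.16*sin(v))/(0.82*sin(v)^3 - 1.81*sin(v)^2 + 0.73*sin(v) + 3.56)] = (3.5424*sin(v)^3 - 10.6254*sin(v)^2 + 9.8826*sin(v) - 9.6825)*cos(v)/(0.6724*sin(v)^6 - 2.9684*sin(v)^5 + 4.4733*sin(v)^4 + 3.1958*sin(v)^3 - 12.3543*sin(v)^2 + 5.1976*sin(v) + 12.6736)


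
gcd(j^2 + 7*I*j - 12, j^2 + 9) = j + 3*I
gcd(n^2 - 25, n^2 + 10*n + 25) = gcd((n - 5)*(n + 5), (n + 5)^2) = n + 5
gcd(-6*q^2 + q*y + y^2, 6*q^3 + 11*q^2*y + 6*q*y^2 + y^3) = 3*q + y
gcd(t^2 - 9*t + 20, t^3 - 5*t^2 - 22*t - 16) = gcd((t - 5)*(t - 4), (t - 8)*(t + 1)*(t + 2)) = 1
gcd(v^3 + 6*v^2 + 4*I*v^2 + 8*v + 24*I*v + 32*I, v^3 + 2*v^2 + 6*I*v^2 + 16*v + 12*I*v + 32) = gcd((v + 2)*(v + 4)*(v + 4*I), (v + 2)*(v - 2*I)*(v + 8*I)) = v + 2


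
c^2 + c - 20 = (c - 4)*(c + 5)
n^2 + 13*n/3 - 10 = (n - 5/3)*(n + 6)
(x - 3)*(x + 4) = x^2 + x - 12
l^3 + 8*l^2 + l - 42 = (l - 2)*(l + 3)*(l + 7)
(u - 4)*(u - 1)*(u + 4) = u^3 - u^2 - 16*u + 16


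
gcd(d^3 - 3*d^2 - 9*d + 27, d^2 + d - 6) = d + 3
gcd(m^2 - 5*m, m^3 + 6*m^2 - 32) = 1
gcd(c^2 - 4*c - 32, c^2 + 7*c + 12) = c + 4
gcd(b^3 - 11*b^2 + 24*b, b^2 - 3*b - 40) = b - 8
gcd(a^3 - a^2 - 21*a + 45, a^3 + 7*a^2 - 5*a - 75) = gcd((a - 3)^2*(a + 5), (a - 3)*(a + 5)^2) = a^2 + 2*a - 15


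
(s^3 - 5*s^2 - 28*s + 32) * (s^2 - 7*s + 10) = s^5 - 12*s^4 + 17*s^3 + 178*s^2 - 504*s + 320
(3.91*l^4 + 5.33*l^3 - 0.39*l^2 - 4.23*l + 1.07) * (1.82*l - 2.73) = 7.1162*l^5 - 0.973700000000001*l^4 - 15.2607*l^3 - 6.6339*l^2 + 13.4953*l - 2.9211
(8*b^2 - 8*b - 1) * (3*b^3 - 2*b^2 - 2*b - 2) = 24*b^5 - 40*b^4 - 3*b^3 + 2*b^2 + 18*b + 2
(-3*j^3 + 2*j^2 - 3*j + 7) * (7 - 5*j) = 15*j^4 - 31*j^3 + 29*j^2 - 56*j + 49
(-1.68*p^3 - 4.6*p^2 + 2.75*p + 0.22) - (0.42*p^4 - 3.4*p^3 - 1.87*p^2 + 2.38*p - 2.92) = -0.42*p^4 + 1.72*p^3 - 2.73*p^2 + 0.37*p + 3.14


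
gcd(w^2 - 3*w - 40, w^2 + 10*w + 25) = w + 5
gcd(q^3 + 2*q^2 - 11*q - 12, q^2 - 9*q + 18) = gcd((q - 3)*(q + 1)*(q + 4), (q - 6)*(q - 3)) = q - 3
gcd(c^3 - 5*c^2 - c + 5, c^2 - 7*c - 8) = c + 1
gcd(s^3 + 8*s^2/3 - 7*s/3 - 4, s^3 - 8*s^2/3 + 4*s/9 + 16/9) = s - 4/3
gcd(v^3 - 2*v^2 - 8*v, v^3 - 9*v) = v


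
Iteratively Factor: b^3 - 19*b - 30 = (b + 2)*(b^2 - 2*b - 15) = (b + 2)*(b + 3)*(b - 5)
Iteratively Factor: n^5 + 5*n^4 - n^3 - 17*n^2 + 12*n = (n + 4)*(n^4 + n^3 - 5*n^2 + 3*n) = (n - 1)*(n + 4)*(n^3 + 2*n^2 - 3*n) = (n - 1)^2*(n + 4)*(n^2 + 3*n) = (n - 1)^2*(n + 3)*(n + 4)*(n)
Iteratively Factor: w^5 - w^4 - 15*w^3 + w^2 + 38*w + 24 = (w + 1)*(w^4 - 2*w^3 - 13*w^2 + 14*w + 24) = (w + 1)*(w + 3)*(w^3 - 5*w^2 + 2*w + 8) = (w + 1)^2*(w + 3)*(w^2 - 6*w + 8) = (w - 4)*(w + 1)^2*(w + 3)*(w - 2)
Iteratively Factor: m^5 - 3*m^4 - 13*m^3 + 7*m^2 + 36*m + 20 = (m + 2)*(m^4 - 5*m^3 - 3*m^2 + 13*m + 10) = (m + 1)*(m + 2)*(m^3 - 6*m^2 + 3*m + 10) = (m - 5)*(m + 1)*(m + 2)*(m^2 - m - 2) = (m - 5)*(m - 2)*(m + 1)*(m + 2)*(m + 1)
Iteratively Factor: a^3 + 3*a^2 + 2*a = (a + 2)*(a^2 + a) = (a + 1)*(a + 2)*(a)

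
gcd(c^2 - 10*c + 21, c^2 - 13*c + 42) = c - 7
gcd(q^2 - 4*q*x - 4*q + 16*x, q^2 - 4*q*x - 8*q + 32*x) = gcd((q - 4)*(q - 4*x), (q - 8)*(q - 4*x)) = -q + 4*x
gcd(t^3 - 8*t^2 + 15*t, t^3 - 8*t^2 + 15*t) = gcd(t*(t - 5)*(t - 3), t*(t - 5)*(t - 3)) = t^3 - 8*t^2 + 15*t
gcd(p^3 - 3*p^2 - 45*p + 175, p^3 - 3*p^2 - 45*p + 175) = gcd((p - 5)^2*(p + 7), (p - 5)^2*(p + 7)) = p^3 - 3*p^2 - 45*p + 175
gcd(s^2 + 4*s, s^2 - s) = s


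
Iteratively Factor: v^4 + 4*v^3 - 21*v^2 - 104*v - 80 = (v - 5)*(v^3 + 9*v^2 + 24*v + 16) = (v - 5)*(v + 1)*(v^2 + 8*v + 16) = (v - 5)*(v + 1)*(v + 4)*(v + 4)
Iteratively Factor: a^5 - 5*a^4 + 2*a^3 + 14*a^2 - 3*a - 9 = (a - 1)*(a^4 - 4*a^3 - 2*a^2 + 12*a + 9) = (a - 1)*(a + 1)*(a^3 - 5*a^2 + 3*a + 9) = (a - 1)*(a + 1)^2*(a^2 - 6*a + 9) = (a - 3)*(a - 1)*(a + 1)^2*(a - 3)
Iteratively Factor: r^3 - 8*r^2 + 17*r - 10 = (r - 2)*(r^2 - 6*r + 5) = (r - 2)*(r - 1)*(r - 5)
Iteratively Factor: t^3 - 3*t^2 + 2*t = (t - 2)*(t^2 - t) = t*(t - 2)*(t - 1)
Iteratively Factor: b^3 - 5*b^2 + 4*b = (b - 1)*(b^2 - 4*b) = b*(b - 1)*(b - 4)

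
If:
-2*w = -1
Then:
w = 1/2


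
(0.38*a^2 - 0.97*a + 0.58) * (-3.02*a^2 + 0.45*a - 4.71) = -1.1476*a^4 + 3.1004*a^3 - 3.9779*a^2 + 4.8297*a - 2.7318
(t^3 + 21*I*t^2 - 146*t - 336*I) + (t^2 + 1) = t^3 + t^2 + 21*I*t^2 - 146*t + 1 - 336*I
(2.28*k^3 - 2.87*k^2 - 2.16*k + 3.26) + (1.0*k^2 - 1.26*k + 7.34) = 2.28*k^3 - 1.87*k^2 - 3.42*k + 10.6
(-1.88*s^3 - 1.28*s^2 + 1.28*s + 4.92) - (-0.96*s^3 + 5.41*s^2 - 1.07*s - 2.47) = -0.92*s^3 - 6.69*s^2 + 2.35*s + 7.39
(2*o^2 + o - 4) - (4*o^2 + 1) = -2*o^2 + o - 5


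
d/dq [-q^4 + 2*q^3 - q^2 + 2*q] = -4*q^3 + 6*q^2 - 2*q + 2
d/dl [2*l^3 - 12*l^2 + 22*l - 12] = 6*l^2 - 24*l + 22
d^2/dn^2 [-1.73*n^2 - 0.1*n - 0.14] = -3.46000000000000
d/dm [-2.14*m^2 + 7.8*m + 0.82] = 7.8 - 4.28*m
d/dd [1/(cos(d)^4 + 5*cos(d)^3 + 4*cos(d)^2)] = (4*cos(d)^2 + 15*cos(d) + 8)*sin(d)/((cos(d)^2 + 5*cos(d) + 4)^2*cos(d)^3)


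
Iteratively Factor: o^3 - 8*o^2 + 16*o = (o - 4)*(o^2 - 4*o) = (o - 4)^2*(o)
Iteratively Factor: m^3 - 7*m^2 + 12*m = (m - 3)*(m^2 - 4*m) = m*(m - 3)*(m - 4)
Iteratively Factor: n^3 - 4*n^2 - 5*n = (n - 5)*(n^2 + n) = n*(n - 5)*(n + 1)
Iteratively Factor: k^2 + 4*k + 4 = (k + 2)*(k + 2)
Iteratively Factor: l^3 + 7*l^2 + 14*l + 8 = (l + 4)*(l^2 + 3*l + 2) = (l + 1)*(l + 4)*(l + 2)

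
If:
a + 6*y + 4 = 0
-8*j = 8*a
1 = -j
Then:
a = 1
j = -1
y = -5/6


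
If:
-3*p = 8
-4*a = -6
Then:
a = 3/2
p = -8/3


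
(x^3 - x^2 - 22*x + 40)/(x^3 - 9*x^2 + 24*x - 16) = (x^2 + 3*x - 10)/(x^2 - 5*x + 4)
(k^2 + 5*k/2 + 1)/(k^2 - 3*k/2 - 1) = (k + 2)/(k - 2)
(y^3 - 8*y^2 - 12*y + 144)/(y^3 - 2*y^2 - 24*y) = (y - 6)/y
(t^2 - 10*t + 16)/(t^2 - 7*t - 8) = (t - 2)/(t + 1)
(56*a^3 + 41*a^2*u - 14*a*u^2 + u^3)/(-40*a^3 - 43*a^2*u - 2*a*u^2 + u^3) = (-7*a + u)/(5*a + u)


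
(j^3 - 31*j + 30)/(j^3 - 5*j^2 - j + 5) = (j + 6)/(j + 1)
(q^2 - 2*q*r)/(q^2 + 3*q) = (q - 2*r)/(q + 3)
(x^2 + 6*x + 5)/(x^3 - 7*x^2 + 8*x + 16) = (x + 5)/(x^2 - 8*x + 16)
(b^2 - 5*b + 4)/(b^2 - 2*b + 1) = (b - 4)/(b - 1)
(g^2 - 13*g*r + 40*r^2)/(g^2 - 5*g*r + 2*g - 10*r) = (g - 8*r)/(g + 2)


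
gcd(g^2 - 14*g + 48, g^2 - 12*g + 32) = g - 8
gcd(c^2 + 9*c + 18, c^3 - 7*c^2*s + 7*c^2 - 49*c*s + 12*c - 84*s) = c + 3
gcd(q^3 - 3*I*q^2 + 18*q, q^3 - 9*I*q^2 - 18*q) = q^2 - 6*I*q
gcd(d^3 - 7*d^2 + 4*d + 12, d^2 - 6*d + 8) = d - 2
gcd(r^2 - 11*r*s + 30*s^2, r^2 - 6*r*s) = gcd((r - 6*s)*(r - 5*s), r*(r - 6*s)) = r - 6*s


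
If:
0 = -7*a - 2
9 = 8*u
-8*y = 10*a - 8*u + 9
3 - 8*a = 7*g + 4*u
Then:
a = -2/7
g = 11/98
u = 9/8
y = 5/14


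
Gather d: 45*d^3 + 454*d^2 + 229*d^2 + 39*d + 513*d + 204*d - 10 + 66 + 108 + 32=45*d^3 + 683*d^2 + 756*d + 196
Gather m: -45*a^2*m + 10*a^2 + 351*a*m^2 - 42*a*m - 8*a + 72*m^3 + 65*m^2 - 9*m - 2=10*a^2 - 8*a + 72*m^3 + m^2*(351*a + 65) + m*(-45*a^2 - 42*a - 9) - 2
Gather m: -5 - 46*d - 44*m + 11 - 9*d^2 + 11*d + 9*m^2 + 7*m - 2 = -9*d^2 - 35*d + 9*m^2 - 37*m + 4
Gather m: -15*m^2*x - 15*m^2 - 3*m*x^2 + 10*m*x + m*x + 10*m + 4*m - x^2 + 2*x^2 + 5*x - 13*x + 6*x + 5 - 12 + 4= m^2*(-15*x - 15) + m*(-3*x^2 + 11*x + 14) + x^2 - 2*x - 3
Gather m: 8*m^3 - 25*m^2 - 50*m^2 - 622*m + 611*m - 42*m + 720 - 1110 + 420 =8*m^3 - 75*m^2 - 53*m + 30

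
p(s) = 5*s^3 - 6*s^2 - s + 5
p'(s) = 15*s^2 - 12*s - 1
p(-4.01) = -409.88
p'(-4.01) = 288.32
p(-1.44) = -20.93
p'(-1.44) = 47.38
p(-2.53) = -111.85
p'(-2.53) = 125.37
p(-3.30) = -236.72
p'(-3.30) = 201.95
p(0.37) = 4.06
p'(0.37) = -3.39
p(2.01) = 19.35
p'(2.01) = 35.48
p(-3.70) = -326.70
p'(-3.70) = 248.75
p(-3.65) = -314.42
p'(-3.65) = 242.64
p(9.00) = 3155.00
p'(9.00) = 1106.00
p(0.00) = 5.00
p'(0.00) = -1.00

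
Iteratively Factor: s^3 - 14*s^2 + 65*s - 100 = (s - 4)*(s^2 - 10*s + 25) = (s - 5)*(s - 4)*(s - 5)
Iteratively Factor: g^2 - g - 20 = (g - 5)*(g + 4)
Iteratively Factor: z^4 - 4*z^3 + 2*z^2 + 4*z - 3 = (z - 1)*(z^3 - 3*z^2 - z + 3) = (z - 1)^2*(z^2 - 2*z - 3) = (z - 3)*(z - 1)^2*(z + 1)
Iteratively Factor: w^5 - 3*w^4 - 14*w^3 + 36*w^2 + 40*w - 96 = (w - 4)*(w^4 + w^3 - 10*w^2 - 4*w + 24) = (w - 4)*(w - 2)*(w^3 + 3*w^2 - 4*w - 12) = (w - 4)*(w - 2)*(w + 3)*(w^2 - 4) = (w - 4)*(w - 2)^2*(w + 3)*(w + 2)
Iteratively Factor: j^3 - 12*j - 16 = (j + 2)*(j^2 - 2*j - 8) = (j - 4)*(j + 2)*(j + 2)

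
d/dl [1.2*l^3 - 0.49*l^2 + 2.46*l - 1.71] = 3.6*l^2 - 0.98*l + 2.46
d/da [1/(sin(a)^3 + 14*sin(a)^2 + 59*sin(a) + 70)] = (-28*sin(a) + 3*cos(a)^2 - 62)*cos(a)/(sin(a)^3 + 14*sin(a)^2 + 59*sin(a) + 70)^2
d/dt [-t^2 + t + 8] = 1 - 2*t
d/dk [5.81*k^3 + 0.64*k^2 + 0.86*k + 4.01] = 17.43*k^2 + 1.28*k + 0.86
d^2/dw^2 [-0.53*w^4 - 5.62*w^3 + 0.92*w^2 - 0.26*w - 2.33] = -6.36*w^2 - 33.72*w + 1.84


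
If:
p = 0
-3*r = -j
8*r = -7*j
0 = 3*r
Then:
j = 0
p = 0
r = 0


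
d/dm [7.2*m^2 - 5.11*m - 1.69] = 14.4*m - 5.11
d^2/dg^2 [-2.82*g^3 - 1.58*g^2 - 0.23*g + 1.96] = -16.92*g - 3.16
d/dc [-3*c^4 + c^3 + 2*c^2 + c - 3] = -12*c^3 + 3*c^2 + 4*c + 1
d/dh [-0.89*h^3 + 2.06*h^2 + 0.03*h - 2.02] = -2.67*h^2 + 4.12*h + 0.03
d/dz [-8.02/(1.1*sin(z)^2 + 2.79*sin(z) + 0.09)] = (17.644*sin(z) + 22.3758)*cos(z)/(1.1*sin(z)^2 + 2.79*sin(z) + 0.09)^2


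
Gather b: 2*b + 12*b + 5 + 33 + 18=14*b + 56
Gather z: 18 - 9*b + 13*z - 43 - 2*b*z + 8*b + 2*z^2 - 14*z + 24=-b + 2*z^2 + z*(-2*b - 1) - 1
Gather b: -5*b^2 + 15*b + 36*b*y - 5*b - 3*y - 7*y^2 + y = -5*b^2 + b*(36*y + 10) - 7*y^2 - 2*y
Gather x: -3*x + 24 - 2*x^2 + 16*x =-2*x^2 + 13*x + 24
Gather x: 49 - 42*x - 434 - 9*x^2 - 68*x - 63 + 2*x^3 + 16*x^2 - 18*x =2*x^3 + 7*x^2 - 128*x - 448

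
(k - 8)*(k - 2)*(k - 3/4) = k^3 - 43*k^2/4 + 47*k/2 - 12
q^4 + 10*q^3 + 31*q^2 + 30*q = q*(q + 2)*(q + 3)*(q + 5)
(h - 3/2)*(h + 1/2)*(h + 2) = h^3 + h^2 - 11*h/4 - 3/2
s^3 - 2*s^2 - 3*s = s*(s - 3)*(s + 1)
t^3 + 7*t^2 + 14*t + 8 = (t + 1)*(t + 2)*(t + 4)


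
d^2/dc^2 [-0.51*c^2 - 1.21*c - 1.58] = -1.02000000000000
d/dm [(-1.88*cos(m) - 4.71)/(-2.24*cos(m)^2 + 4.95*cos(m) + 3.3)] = (4.2112*cos(m)^2 + 21.1008*cos(m) - 17.1105)*sin(m)/(5.0176*cos(m)^4 - 22.176*cos(m)^3 + 9.7185*cos(m)^2 + 32.67*cos(m) + 10.89)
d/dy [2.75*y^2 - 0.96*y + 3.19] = 5.5*y - 0.96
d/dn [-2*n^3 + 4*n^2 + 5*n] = -6*n^2 + 8*n + 5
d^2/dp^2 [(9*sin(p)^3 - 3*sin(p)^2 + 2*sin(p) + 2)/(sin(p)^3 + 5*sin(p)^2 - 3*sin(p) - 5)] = 2*(24*sin(p)^8 - 178*sin(p)^7 - 45*sin(p)^6 + 178*sin(p)^5 - 468*sin(p)^4 - 803*sin(p)^3 + 428*sin(p)^2 + 755*sin(p) - 37)/(sin(p)^3 + 5*sin(p)^2 - 3*sin(p) - 5)^3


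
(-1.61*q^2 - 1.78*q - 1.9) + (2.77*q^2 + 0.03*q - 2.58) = 1.16*q^2 - 1.75*q - 4.48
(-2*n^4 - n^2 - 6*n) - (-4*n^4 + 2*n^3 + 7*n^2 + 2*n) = 2*n^4 - 2*n^3 - 8*n^2 - 8*n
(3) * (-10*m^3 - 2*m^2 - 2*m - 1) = -30*m^3 - 6*m^2 - 6*m - 3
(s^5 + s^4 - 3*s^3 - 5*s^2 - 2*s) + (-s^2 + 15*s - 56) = s^5 + s^4 - 3*s^3 - 6*s^2 + 13*s - 56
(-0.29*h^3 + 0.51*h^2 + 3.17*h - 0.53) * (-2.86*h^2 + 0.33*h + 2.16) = 0.8294*h^5 - 1.5543*h^4 - 9.5243*h^3 + 3.6635*h^2 + 6.6723*h - 1.1448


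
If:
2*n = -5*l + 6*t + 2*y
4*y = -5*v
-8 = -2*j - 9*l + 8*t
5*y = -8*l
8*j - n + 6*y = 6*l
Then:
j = -595*y/464 - 12/29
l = -5*y/8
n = -59*y/116 - 96/29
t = -475*y/464 - 32/29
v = -4*y/5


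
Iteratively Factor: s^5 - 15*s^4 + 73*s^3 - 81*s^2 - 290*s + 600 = (s - 5)*(s^4 - 10*s^3 + 23*s^2 + 34*s - 120) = (s - 5)*(s + 2)*(s^3 - 12*s^2 + 47*s - 60) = (s - 5)^2*(s + 2)*(s^2 - 7*s + 12) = (s - 5)^2*(s - 4)*(s + 2)*(s - 3)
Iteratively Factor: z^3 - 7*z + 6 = (z - 1)*(z^2 + z - 6) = (z - 2)*(z - 1)*(z + 3)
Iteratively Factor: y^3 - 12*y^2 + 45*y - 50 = (y - 5)*(y^2 - 7*y + 10) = (y - 5)^2*(y - 2)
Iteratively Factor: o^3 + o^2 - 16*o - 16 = (o - 4)*(o^2 + 5*o + 4) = (o - 4)*(o + 4)*(o + 1)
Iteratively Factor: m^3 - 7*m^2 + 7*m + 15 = (m + 1)*(m^2 - 8*m + 15) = (m - 5)*(m + 1)*(m - 3)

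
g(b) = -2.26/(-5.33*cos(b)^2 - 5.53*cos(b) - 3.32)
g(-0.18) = 0.16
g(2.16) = 1.19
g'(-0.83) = -0.24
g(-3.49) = 0.80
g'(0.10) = 0.02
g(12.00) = 0.19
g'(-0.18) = -0.03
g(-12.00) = 0.19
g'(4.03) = 0.55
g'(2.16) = -0.21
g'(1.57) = 1.13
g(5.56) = 0.22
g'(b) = -2.26*(-10.66*sin(b)*cos(b) - 5.53*sin(b))/(-5.33*cos(b)^2 - 5.53*cos(b) - 3.32)^2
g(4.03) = 1.16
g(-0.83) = 0.24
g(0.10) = 0.16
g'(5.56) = -0.18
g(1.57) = 0.68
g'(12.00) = -0.13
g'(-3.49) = -0.43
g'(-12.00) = 0.13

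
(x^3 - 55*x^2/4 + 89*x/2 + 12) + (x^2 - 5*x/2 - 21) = x^3 - 51*x^2/4 + 42*x - 9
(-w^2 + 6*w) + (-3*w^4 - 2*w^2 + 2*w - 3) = -3*w^4 - 3*w^2 + 8*w - 3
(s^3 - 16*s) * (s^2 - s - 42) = s^5 - s^4 - 58*s^3 + 16*s^2 + 672*s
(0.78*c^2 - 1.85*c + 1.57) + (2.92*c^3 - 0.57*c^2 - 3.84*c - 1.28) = 2.92*c^3 + 0.21*c^2 - 5.69*c + 0.29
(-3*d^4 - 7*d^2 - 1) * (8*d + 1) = -24*d^5 - 3*d^4 - 56*d^3 - 7*d^2 - 8*d - 1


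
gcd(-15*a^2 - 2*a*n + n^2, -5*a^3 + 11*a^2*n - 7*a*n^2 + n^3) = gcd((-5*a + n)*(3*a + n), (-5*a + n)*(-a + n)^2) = 5*a - n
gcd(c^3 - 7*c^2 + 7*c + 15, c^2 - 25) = c - 5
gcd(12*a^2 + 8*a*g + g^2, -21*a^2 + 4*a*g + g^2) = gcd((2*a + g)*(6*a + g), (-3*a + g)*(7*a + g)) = 1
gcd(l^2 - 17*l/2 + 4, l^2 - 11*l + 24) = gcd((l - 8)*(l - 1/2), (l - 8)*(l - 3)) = l - 8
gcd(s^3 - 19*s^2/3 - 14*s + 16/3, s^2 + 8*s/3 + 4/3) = s + 2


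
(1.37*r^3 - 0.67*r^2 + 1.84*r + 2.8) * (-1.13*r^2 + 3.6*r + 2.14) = -1.5481*r^5 + 5.6891*r^4 - 1.5594*r^3 + 2.0262*r^2 + 14.0176*r + 5.992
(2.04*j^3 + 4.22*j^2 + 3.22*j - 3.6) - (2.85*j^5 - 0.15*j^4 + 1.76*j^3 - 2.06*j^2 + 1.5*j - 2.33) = -2.85*j^5 + 0.15*j^4 + 0.28*j^3 + 6.28*j^2 + 1.72*j - 1.27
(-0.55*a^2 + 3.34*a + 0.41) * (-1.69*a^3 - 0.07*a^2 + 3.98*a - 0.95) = 0.9295*a^5 - 5.6061*a^4 - 3.1157*a^3 + 13.787*a^2 - 1.5412*a - 0.3895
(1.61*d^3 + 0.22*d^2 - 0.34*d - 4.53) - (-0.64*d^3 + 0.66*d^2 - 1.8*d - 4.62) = 2.25*d^3 - 0.44*d^2 + 1.46*d + 0.0899999999999999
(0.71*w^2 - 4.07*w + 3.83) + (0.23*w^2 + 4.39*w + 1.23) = 0.94*w^2 + 0.319999999999999*w + 5.06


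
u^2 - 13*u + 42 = (u - 7)*(u - 6)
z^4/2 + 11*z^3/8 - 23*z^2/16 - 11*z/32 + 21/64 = (z/2 + 1/4)*(z - 3/4)*(z - 1/2)*(z + 7/2)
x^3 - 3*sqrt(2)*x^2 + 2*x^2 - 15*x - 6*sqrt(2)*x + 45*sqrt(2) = (x - 3)*(x + 5)*(x - 3*sqrt(2))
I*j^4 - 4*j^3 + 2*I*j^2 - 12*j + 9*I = (j - I)*(j + 3*I)^2*(I*j + 1)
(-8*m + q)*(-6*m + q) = 48*m^2 - 14*m*q + q^2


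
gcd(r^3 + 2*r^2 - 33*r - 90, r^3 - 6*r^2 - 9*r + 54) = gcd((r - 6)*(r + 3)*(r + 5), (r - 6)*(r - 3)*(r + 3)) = r^2 - 3*r - 18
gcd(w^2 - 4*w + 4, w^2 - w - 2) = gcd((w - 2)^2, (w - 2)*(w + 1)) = w - 2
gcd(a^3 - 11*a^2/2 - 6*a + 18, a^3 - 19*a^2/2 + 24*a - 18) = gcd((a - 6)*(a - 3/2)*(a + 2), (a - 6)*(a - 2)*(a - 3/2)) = a^2 - 15*a/2 + 9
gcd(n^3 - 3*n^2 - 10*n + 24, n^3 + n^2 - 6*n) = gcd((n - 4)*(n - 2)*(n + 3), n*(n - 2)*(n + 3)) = n^2 + n - 6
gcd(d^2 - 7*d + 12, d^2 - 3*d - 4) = d - 4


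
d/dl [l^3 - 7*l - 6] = 3*l^2 - 7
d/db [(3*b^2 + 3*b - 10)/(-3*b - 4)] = 3*(-3*b^2 - 8*b - 14)/(9*b^2 + 24*b + 16)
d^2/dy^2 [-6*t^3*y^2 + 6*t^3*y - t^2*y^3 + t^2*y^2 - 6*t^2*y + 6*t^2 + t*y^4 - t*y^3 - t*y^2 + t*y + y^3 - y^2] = -12*t^3 - 6*t^2*y + 2*t^2 + 12*t*y^2 - 6*t*y - 2*t + 6*y - 2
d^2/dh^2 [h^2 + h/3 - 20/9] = 2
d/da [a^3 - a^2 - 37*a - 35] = 3*a^2 - 2*a - 37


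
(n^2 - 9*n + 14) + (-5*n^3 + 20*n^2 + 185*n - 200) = -5*n^3 + 21*n^2 + 176*n - 186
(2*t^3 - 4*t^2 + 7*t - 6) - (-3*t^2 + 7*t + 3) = 2*t^3 - t^2 - 9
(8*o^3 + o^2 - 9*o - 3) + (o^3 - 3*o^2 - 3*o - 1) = 9*o^3 - 2*o^2 - 12*o - 4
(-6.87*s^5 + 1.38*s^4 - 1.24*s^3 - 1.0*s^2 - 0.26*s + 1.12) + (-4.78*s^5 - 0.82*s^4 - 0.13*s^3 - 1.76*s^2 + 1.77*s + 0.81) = -11.65*s^5 + 0.56*s^4 - 1.37*s^3 - 2.76*s^2 + 1.51*s + 1.93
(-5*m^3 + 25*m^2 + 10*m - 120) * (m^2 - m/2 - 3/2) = -5*m^5 + 55*m^4/2 + 5*m^3 - 325*m^2/2 + 45*m + 180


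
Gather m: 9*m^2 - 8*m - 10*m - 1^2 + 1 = 9*m^2 - 18*m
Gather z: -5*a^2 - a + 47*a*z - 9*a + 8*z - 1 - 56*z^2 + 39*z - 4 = -5*a^2 - 10*a - 56*z^2 + z*(47*a + 47) - 5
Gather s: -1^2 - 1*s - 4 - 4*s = -5*s - 5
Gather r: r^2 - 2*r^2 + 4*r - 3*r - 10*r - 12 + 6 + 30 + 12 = -r^2 - 9*r + 36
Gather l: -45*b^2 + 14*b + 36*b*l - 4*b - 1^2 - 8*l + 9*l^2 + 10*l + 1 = -45*b^2 + 10*b + 9*l^2 + l*(36*b + 2)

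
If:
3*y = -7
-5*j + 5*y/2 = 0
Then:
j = -7/6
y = -7/3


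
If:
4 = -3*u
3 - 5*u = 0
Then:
No Solution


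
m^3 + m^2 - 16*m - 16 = (m - 4)*(m + 1)*(m + 4)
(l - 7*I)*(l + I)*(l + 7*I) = l^3 + I*l^2 + 49*l + 49*I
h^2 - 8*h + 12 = (h - 6)*(h - 2)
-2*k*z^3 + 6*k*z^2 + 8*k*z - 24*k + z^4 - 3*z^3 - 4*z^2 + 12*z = (-2*k + z)*(z - 3)*(z - 2)*(z + 2)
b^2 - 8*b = b*(b - 8)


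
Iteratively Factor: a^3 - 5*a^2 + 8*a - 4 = (a - 2)*(a^2 - 3*a + 2) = (a - 2)^2*(a - 1)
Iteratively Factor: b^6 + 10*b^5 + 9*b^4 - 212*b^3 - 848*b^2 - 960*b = (b + 4)*(b^5 + 6*b^4 - 15*b^3 - 152*b^2 - 240*b) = (b - 5)*(b + 4)*(b^4 + 11*b^3 + 40*b^2 + 48*b) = b*(b - 5)*(b + 4)*(b^3 + 11*b^2 + 40*b + 48) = b*(b - 5)*(b + 4)^2*(b^2 + 7*b + 12) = b*(b - 5)*(b + 4)^3*(b + 3)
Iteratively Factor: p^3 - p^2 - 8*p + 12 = (p + 3)*(p^2 - 4*p + 4) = (p - 2)*(p + 3)*(p - 2)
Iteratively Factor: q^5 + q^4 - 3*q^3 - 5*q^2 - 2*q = (q - 2)*(q^4 + 3*q^3 + 3*q^2 + q) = (q - 2)*(q + 1)*(q^3 + 2*q^2 + q) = (q - 2)*(q + 1)^2*(q^2 + q) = (q - 2)*(q + 1)^3*(q)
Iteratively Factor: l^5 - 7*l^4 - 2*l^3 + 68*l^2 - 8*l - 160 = (l + 2)*(l^4 - 9*l^3 + 16*l^2 + 36*l - 80) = (l + 2)^2*(l^3 - 11*l^2 + 38*l - 40) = (l - 2)*(l + 2)^2*(l^2 - 9*l + 20) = (l - 5)*(l - 2)*(l + 2)^2*(l - 4)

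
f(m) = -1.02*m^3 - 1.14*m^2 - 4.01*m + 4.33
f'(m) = -3.06*m^2 - 2.28*m - 4.01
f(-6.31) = 240.51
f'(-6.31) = -111.46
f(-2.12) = 17.43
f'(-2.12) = -12.93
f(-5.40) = 153.35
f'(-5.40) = -80.93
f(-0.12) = 4.80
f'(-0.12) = -3.78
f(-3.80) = 59.08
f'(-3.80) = -39.53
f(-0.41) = 5.85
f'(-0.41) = -3.59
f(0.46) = 2.14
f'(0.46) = -5.71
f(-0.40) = 5.82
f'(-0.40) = -3.59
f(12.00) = -1970.51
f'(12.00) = -472.01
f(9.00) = -867.68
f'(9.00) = -272.39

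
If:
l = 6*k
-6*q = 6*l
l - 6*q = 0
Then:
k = 0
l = 0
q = 0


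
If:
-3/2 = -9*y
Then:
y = 1/6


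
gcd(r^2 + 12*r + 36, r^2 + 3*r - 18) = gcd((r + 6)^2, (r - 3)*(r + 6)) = r + 6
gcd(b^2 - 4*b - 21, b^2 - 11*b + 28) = b - 7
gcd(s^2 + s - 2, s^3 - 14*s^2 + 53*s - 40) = s - 1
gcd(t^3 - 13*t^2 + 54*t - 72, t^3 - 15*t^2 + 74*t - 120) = t^2 - 10*t + 24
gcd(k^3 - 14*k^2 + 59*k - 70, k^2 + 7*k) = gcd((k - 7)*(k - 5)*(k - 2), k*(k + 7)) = 1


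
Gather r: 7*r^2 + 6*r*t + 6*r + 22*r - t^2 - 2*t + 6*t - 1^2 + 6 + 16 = 7*r^2 + r*(6*t + 28) - t^2 + 4*t + 21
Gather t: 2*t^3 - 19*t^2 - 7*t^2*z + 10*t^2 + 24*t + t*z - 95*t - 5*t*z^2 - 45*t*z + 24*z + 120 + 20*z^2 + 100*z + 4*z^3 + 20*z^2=2*t^3 + t^2*(-7*z - 9) + t*(-5*z^2 - 44*z - 71) + 4*z^3 + 40*z^2 + 124*z + 120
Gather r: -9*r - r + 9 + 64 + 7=80 - 10*r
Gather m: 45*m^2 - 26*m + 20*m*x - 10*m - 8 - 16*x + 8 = 45*m^2 + m*(20*x - 36) - 16*x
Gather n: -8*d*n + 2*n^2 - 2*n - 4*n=2*n^2 + n*(-8*d - 6)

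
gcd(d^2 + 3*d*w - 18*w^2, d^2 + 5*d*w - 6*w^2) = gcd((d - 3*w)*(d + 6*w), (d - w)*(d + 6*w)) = d + 6*w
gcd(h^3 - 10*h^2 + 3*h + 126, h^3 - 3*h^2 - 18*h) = h^2 - 3*h - 18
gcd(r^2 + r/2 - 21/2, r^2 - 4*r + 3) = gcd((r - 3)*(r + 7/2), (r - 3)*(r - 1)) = r - 3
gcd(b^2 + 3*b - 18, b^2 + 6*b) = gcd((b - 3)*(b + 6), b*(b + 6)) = b + 6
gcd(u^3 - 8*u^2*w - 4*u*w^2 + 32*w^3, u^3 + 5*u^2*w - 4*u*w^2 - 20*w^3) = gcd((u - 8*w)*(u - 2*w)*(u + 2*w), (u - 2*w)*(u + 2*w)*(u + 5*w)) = u^2 - 4*w^2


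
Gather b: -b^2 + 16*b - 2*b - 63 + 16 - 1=-b^2 + 14*b - 48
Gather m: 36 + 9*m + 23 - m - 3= 8*m + 56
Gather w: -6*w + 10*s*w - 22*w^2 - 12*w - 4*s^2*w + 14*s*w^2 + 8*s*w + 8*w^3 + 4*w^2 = 8*w^3 + w^2*(14*s - 18) + w*(-4*s^2 + 18*s - 18)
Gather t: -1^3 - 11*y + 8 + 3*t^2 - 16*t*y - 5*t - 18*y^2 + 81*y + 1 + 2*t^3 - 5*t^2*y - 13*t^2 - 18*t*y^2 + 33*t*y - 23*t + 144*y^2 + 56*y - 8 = 2*t^3 + t^2*(-5*y - 10) + t*(-18*y^2 + 17*y - 28) + 126*y^2 + 126*y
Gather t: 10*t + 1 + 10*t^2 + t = 10*t^2 + 11*t + 1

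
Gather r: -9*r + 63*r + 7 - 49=54*r - 42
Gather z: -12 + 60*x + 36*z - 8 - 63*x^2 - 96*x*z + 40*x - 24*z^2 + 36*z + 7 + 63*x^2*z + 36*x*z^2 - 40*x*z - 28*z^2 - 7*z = -63*x^2 + 100*x + z^2*(36*x - 52) + z*(63*x^2 - 136*x + 65) - 13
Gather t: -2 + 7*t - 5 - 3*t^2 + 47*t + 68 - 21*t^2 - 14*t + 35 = -24*t^2 + 40*t + 96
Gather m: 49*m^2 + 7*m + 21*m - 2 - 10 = 49*m^2 + 28*m - 12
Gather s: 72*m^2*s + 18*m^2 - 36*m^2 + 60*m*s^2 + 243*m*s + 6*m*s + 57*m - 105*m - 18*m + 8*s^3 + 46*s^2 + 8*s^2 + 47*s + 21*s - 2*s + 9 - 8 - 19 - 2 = -18*m^2 - 66*m + 8*s^3 + s^2*(60*m + 54) + s*(72*m^2 + 249*m + 66) - 20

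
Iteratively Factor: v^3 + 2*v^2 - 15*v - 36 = (v + 3)*(v^2 - v - 12) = (v + 3)^2*(v - 4)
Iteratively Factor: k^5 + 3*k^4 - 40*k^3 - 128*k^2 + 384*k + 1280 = (k - 4)*(k^4 + 7*k^3 - 12*k^2 - 176*k - 320) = (k - 4)*(k + 4)*(k^3 + 3*k^2 - 24*k - 80) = (k - 4)*(k + 4)^2*(k^2 - k - 20) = (k - 5)*(k - 4)*(k + 4)^2*(k + 4)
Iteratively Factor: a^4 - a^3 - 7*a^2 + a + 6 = (a + 1)*(a^3 - 2*a^2 - 5*a + 6) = (a + 1)*(a + 2)*(a^2 - 4*a + 3) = (a - 1)*(a + 1)*(a + 2)*(a - 3)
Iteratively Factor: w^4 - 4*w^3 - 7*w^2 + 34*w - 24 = (w + 3)*(w^3 - 7*w^2 + 14*w - 8) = (w - 2)*(w + 3)*(w^2 - 5*w + 4) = (w - 2)*(w - 1)*(w + 3)*(w - 4)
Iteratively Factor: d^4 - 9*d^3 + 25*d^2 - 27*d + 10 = (d - 1)*(d^3 - 8*d^2 + 17*d - 10) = (d - 5)*(d - 1)*(d^2 - 3*d + 2) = (d - 5)*(d - 2)*(d - 1)*(d - 1)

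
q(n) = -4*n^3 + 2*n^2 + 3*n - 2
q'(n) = -12*n^2 + 4*n + 3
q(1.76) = -12.33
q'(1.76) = -27.13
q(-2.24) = 46.27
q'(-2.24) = -66.17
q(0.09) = -1.72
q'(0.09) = 3.26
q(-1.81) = 22.84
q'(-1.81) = -43.55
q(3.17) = -99.81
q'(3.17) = -104.91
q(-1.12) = 2.77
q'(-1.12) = -16.53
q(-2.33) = 52.47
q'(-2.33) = -71.47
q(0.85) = -0.46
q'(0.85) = -2.27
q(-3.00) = 115.00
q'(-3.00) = -117.00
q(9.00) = -2729.00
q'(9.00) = -933.00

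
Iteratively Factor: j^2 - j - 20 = (j + 4)*(j - 5)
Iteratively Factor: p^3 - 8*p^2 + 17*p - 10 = (p - 2)*(p^2 - 6*p + 5) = (p - 5)*(p - 2)*(p - 1)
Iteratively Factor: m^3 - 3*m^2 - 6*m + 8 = (m - 4)*(m^2 + m - 2) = (m - 4)*(m - 1)*(m + 2)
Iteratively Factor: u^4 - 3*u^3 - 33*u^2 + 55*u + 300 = (u - 5)*(u^3 + 2*u^2 - 23*u - 60) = (u - 5)*(u + 4)*(u^2 - 2*u - 15) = (u - 5)*(u + 3)*(u + 4)*(u - 5)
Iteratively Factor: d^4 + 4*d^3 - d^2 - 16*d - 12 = (d + 2)*(d^3 + 2*d^2 - 5*d - 6) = (d + 2)*(d + 3)*(d^2 - d - 2) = (d - 2)*(d + 2)*(d + 3)*(d + 1)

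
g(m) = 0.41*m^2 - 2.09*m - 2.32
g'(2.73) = 0.15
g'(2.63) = 0.07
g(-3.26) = 8.85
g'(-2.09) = -3.80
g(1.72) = -4.70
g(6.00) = -0.10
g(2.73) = -4.97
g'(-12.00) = -11.93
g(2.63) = -4.98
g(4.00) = -4.12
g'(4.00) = 1.19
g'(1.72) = -0.68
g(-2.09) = 3.84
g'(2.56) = 0.01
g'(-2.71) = -4.31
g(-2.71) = 6.35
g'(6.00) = 2.83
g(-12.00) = 81.80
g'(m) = 0.82*m - 2.09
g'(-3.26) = -4.76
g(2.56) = -4.98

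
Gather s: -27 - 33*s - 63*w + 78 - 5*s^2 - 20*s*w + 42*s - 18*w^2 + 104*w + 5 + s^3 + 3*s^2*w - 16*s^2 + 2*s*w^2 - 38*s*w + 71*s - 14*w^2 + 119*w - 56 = s^3 + s^2*(3*w - 21) + s*(2*w^2 - 58*w + 80) - 32*w^2 + 160*w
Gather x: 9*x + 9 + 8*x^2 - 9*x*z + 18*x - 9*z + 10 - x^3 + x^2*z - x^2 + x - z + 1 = -x^3 + x^2*(z + 7) + x*(28 - 9*z) - 10*z + 20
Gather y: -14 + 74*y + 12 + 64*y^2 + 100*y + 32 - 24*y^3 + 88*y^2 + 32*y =-24*y^3 + 152*y^2 + 206*y + 30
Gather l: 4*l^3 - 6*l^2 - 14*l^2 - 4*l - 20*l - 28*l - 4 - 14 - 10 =4*l^3 - 20*l^2 - 52*l - 28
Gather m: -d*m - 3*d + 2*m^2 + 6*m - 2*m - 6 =-3*d + 2*m^2 + m*(4 - d) - 6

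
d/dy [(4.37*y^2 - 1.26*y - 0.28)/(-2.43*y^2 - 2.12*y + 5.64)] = (-12.3262*y^2 + 47.9328*y - 7.7)/(5.9049*y^4 + 10.3032*y^3 - 22.916*y^2 - 23.9136*y + 31.8096)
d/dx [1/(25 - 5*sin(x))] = cos(x)/(5*(sin(x) - 5)^2)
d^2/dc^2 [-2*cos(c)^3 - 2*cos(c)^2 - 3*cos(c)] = 18*cos(c)^3 + 8*cos(c)^2 - 9*cos(c) - 4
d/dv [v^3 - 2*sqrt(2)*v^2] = v*(3*v - 4*sqrt(2))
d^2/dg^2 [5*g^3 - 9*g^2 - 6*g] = 30*g - 18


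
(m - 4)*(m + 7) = m^2 + 3*m - 28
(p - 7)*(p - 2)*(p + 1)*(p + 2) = p^4 - 6*p^3 - 11*p^2 + 24*p + 28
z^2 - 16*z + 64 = (z - 8)^2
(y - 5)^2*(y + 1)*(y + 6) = y^4 - 3*y^3 - 39*y^2 + 115*y + 150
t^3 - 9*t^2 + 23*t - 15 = (t - 5)*(t - 3)*(t - 1)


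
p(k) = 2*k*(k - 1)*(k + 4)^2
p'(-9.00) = -2750.00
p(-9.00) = 4500.00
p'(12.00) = 20224.00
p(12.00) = 67584.00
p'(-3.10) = 34.09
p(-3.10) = 20.59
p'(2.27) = 350.64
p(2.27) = 226.67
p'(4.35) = 1560.45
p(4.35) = 2032.06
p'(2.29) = 357.60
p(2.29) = 233.75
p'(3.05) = 683.29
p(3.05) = 621.53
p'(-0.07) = -34.04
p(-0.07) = 2.31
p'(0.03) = -31.00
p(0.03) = -0.95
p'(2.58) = 467.52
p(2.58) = 352.99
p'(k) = 2*k*(k - 1)*(2*k + 8) + 2*k*(k + 4)^2 + 2*(k - 1)*(k + 4)^2 = 8*k^3 + 42*k^2 + 32*k - 32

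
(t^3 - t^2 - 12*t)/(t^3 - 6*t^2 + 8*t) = (t + 3)/(t - 2)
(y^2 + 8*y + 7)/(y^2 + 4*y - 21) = (y + 1)/(y - 3)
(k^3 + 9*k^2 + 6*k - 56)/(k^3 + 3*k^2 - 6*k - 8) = (k + 7)/(k + 1)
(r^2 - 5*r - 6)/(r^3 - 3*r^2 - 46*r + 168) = (r + 1)/(r^2 + 3*r - 28)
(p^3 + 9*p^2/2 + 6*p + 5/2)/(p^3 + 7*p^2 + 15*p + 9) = (2*p^2 + 7*p + 5)/(2*(p^2 + 6*p + 9))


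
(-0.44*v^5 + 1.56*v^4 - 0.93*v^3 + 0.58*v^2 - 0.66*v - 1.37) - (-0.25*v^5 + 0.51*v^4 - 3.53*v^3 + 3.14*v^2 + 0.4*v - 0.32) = -0.19*v^5 + 1.05*v^4 + 2.6*v^3 - 2.56*v^2 - 1.06*v - 1.05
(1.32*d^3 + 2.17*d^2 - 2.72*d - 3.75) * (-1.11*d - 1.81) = -1.4652*d^4 - 4.7979*d^3 - 0.9085*d^2 + 9.0857*d + 6.7875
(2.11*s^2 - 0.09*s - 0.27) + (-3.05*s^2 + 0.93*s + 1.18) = -0.94*s^2 + 0.84*s + 0.91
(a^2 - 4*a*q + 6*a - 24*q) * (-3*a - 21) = -3*a^3 + 12*a^2*q - 39*a^2 + 156*a*q - 126*a + 504*q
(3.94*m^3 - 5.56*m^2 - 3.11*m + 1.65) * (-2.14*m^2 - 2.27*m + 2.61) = -8.4316*m^5 + 2.9546*m^4 + 29.56*m^3 - 10.9829*m^2 - 11.8626*m + 4.3065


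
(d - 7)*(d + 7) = d^2 - 49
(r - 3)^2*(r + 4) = r^3 - 2*r^2 - 15*r + 36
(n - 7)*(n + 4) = n^2 - 3*n - 28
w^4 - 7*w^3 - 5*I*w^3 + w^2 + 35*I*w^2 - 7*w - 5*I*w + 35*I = (w - 7)*(w - 5*I)*(w - I)*(w + I)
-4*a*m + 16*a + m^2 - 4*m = (-4*a + m)*(m - 4)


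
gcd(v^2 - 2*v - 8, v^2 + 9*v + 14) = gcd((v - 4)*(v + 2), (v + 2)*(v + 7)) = v + 2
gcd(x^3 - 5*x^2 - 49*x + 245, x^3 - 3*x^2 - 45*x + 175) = x^2 + 2*x - 35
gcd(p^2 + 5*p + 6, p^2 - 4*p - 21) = p + 3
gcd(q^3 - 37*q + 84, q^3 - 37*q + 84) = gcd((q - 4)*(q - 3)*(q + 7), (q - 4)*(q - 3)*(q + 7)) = q^3 - 37*q + 84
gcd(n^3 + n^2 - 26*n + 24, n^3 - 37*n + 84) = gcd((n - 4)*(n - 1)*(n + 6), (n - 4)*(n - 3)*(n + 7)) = n - 4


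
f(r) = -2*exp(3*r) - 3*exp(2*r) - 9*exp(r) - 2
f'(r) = -6*exp(3*r) - 6*exp(2*r) - 9*exp(r)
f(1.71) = -481.50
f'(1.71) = -1247.28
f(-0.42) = -9.78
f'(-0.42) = -10.21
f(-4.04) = -2.16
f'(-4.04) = -0.16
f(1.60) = -363.20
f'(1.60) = -920.83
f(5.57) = -36357521.12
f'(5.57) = -108861218.58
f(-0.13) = -13.57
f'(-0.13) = -16.59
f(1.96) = -932.71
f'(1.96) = -2513.15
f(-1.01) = -5.77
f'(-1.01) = -4.36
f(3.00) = -17599.22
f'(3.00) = -51219.85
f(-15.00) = -2.00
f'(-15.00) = 0.00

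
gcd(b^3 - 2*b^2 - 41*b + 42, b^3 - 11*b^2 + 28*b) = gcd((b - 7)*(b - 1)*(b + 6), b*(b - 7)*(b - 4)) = b - 7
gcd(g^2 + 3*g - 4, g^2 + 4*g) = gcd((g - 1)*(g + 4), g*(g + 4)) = g + 4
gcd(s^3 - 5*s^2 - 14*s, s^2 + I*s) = s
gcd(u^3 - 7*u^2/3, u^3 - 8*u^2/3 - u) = u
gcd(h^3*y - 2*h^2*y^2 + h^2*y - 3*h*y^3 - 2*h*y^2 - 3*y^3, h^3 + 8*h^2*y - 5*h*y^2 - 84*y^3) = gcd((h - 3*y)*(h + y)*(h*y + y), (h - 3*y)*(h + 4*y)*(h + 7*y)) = -h + 3*y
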